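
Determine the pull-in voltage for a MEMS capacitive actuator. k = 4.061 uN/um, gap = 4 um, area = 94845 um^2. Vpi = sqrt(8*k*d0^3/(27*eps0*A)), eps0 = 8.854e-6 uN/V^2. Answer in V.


Step 1: Compute numerator: 8 * k * d0^3 = 8 * 4.061 * 4^3 = 2079.232
Step 2: Compute denominator: 27 * eps0 * A = 27 * 8.854e-6 * 94845 = 22.673456
Step 3: Vpi = sqrt(2079.232 / 22.673456)
Vpi = 9.58 V


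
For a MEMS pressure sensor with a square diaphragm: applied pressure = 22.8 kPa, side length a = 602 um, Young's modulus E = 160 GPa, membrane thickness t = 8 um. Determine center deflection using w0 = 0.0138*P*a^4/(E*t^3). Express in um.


Step 1: Convert pressure to compatible units (E is in GPa, so P in GPa).
P = 22.8 kPa = 22.8e-6 GPa
Step 2: Compute numerator: 0.0138 * P * a^4.
a^4 = 602^4 = 131336659216
numerator = 0.0138 * 22.8e-6 * 131336659216 = 4.13238e+04
Step 3: Compute denominator: E * t^3 = 160 * 8^3 = 81920
Step 4: w0 = numerator / denominator = 4.13238e+04 / 81920 = 0.5044 um


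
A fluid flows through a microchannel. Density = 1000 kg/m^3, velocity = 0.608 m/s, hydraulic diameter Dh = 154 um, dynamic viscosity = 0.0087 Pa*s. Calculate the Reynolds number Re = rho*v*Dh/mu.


Step 1: Convert Dh to meters: Dh = 154e-6 m
Step 2: Re = rho * v * Dh / mu
Re = 1000 * 0.608 * 154e-6 / 0.0087
Re = 10.762


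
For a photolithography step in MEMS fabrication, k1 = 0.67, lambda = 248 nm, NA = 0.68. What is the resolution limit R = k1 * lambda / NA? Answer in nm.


Step 1: Identify values: k1 = 0.67, lambda = 248 nm, NA = 0.68
Step 2: R = k1 * lambda / NA
R = 0.67 * 248 / 0.68
R = 244.4 nm


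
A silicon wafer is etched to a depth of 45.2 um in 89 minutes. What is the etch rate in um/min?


Step 1: Etch rate = depth / time
Step 2: rate = 45.2 / 89
rate = 0.508 um/min


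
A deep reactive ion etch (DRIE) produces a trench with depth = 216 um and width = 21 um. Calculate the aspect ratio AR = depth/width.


Step 1: AR = depth / width
Step 2: AR = 216 / 21
AR = 10.3


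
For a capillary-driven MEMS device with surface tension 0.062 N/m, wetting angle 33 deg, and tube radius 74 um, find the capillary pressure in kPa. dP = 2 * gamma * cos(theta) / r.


Step 1: cos(33 deg) = 0.8387
Step 2: Convert r to m: r = 74e-6 m
Step 3: dP = 2 * 0.062 * 0.8387 / 74e-6 = 1405.4 Pa
Step 4: Convert Pa to kPa (divide by 1000).
dP = 1.41 kPa


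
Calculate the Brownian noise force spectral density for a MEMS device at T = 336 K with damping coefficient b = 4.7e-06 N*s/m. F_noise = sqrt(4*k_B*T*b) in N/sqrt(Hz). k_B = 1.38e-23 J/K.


Step 1: Compute 4 * k_B * T * b
= 4 * 1.38e-23 * 336 * 4.7e-06
= 8.7172e-26 N^2/Hz
Step 2: F_noise = sqrt(8.7172e-26)
F_noise = 2.95e-13 N/sqrt(Hz)


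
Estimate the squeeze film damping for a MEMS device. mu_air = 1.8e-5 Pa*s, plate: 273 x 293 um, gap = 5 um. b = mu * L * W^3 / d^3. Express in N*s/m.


Step 1: Convert to SI.
L = 273e-6 m, W = 293e-6 m, d = 5e-6 m
Step 2: W^3 = (293e-6)^3 = 2.52e-11 m^3
Step 3: d^3 = (5e-6)^3 = 1.25e-16 m^3
Step 4: b = 1.8e-5 * 273e-6 * 2.52e-11 / 1.25e-16
b = 9.89e-04 N*s/m


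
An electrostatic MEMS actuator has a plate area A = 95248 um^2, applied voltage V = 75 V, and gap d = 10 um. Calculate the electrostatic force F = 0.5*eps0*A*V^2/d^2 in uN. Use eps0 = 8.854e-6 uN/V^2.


Step 1: Identify parameters.
eps0 = 8.854e-6 uN/V^2, A = 95248 um^2, V = 75 V, d = 10 um
Step 2: Compute V^2 = 75^2 = 5625
Step 3: Compute d^2 = 10^2 = 100
Step 4: F = 0.5 * 8.854e-6 * 95248 * 5625 / 100
F = 23.719 uN


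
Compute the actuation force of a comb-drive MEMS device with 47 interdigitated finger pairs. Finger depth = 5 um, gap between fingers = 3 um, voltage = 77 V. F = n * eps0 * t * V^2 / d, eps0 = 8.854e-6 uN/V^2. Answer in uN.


Step 1: Parameters: n=47, eps0=8.854e-6 uN/V^2, t=5 um, V=77 V, d=3 um
Step 2: V^2 = 5929
Step 3: F = 47 * 8.854e-6 * 5 * 5929 / 3
F = 4.112 uN


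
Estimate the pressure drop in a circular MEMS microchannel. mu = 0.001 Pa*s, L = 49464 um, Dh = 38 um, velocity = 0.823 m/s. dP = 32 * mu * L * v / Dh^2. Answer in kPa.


Step 1: Convert to SI: L = 49464e-6 m, Dh = 38e-6 m
Step 2: dP = 32 * 0.001 * 49464e-6 * 0.823 / (38e-6)^2
Step 3: dP = 902135.67 Pa
Step 4: Convert to kPa: dP = 902.14 kPa


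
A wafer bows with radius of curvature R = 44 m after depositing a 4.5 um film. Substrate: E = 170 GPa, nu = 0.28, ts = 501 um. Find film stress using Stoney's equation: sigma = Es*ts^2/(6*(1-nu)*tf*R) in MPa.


Step 1: Compute numerator: Es * ts^2 = 170 * 501^2 = 42670170 (GPa*um^2)
Step 2: Compute denominator (R in um): 6*(1-nu)*tf*R = 6*0.72*4.5*44e6 = 855360000.0 (um^2)
Step 3: sigma (GPa) = 42670170 / 855360000.0 = 4.9886e-02 GPa
Step 4: Convert to MPa (x1000): sigma = 49.9 MPa


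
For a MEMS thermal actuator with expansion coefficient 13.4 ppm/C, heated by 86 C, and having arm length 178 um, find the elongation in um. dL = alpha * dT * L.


Step 1: Convert CTE: alpha = 13.4 ppm/C = 13.4e-6 /C
Step 2: dL = 13.4e-6 * 86 * 178
dL = 0.2051 um


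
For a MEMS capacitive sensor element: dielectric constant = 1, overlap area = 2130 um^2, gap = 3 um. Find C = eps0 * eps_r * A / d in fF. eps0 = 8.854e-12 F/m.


Step 1: Convert area to m^2: A = 2130e-12 m^2
Step 2: Convert gap to m: d = 3e-6 m
Step 3: C = eps0 * eps_r * A / d
C = 8.854e-12 * 1 * 2130e-12 / 3e-6
Step 4: Convert to fF (multiply by 1e15).
C = 6.29 fF


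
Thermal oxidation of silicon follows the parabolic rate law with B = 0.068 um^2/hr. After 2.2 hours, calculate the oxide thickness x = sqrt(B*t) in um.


Step 1: Compute B*t = 0.068 * 2.2 = 0.1496
Step 2: x = sqrt(0.1496)
x = 0.387 um


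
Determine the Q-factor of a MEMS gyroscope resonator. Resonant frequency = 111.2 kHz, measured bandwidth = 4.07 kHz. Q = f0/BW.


Step 1: Q = f0 / bandwidth
Step 2: Q = 111.2 / 4.07
Q = 27.3


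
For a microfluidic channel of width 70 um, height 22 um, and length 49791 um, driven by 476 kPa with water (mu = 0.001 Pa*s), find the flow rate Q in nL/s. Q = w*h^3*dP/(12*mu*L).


Step 1: Convert all dimensions to SI (meters).
w = 70e-6 m, h = 22e-6 m, L = 49791e-6 m, dP = 476e3 Pa
Step 2: Q = w * h^3 * dP / (12 * mu * L)
Q = 70e-6 * (22e-6)^3 * 476e3 / (12 * 0.001 * 49791e-6) = 5.9380102e-10 m^3/s
Step 3: Convert Q from m^3/s to nL/s (1 m^3 = 1e12 nL, so multiply by 1e12).
Q = 593.801 nL/s


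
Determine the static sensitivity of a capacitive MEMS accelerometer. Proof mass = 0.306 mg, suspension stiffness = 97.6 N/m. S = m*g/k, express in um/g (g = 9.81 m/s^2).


Step 1: Convert mass: m = 0.306 mg = 3.06e-07 kg
Step 2: S = m * g / k = 3.06e-07 * 9.81 / 97.6
Step 3: S = 3.08e-08 m/g
Step 4: Convert to um/g: S = 0.031 um/g


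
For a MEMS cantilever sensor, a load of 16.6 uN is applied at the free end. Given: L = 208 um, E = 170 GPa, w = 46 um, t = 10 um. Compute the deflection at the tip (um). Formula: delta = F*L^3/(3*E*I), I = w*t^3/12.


Step 1: Calculate the second moment of area.
I = w * t^3 / 12 = 46 * 10^3 / 12 = 3833.3333 um^4
Step 2: Convert E to consistent units (1 GPa = 1000 uN/um^2).
E = 170 GPa = 170000 uN/um^2
Step 3: Calculate tip deflection.
delta = F * L^3 / (3 * E * I)
delta = 16.6 * 208^3 / (3 * 170000 * 3833.3333)
delta = 0.0764 um


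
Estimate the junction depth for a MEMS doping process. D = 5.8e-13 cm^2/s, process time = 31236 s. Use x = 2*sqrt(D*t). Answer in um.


Step 1: Compute D*t = 5.8e-13 * 31236 = 1.811688e-08 cm^2
Step 2: sqrt(D*t) = 1.34599e-04 cm
Step 3: x = 2 * 1.34599e-04 cm = 2.69198e-04 cm
Step 4: Convert to um (1 cm = 1e4 um): x = 2.692 um


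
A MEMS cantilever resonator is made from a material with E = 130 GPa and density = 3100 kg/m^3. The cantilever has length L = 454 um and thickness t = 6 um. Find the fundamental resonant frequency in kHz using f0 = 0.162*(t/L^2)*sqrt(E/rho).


Step 1: Convert units to SI.
t_SI = 6e-6 m, L_SI = 454e-6 m
Step 2: Calculate sqrt(E/rho).
sqrt(130e9 / 3100) = 6475.76 m/s
Step 3: Compute f0.
f0 = 0.162 * 6e-6 / (454e-6)^2 * 6475.76 = 30538.3 Hz = 30.54 kHz


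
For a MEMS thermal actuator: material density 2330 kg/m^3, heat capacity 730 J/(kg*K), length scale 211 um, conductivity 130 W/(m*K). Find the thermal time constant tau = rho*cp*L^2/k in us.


Step 1: Convert L to m: L = 211e-6 m
Step 2: L^2 = (211e-6)^2 = 4.4521e-08 m^2
Step 3: tau = 2330 * 730 * 4.4521e-08 / 130 = 5.8250591e-04 s
Step 4: Convert to microseconds (multiply by 1e6).
tau = 582.506 us


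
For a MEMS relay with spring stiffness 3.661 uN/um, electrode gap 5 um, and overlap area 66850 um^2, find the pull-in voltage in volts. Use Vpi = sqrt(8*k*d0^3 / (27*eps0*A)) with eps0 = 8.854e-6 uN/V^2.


Step 1: Compute numerator: 8 * k * d0^3 = 8 * 3.661 * 5^3 = 3661.0
Step 2: Compute denominator: 27 * eps0 * A = 27 * 8.854e-6 * 66850 = 15.981027
Step 3: Vpi = sqrt(3661.0 / 15.981027)
Vpi = 15.14 V


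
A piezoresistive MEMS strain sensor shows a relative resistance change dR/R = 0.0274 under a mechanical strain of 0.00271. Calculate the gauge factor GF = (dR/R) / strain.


Step 1: Identify values.
dR/R = 0.0274, strain = 0.00271
Step 2: GF = (dR/R) / strain = 0.0274 / 0.00271
GF = 10.1


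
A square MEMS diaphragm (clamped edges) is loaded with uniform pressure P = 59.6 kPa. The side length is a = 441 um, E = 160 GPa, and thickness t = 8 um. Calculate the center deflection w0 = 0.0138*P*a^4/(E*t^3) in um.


Step 1: Convert pressure to compatible units (E is in GPa, so P in GPa).
P = 59.6 kPa = 59.6e-6 GPa
Step 2: Compute numerator: 0.0138 * P * a^4.
a^4 = 441^4 = 37822859361
numerator = 0.0138 * 59.6e-6 * 37822859361 = 3.11085e+04
Step 3: Compute denominator: E * t^3 = 160 * 8^3 = 81920
Step 4: w0 = numerator / denominator = 3.11085e+04 / 81920 = 0.3797 um


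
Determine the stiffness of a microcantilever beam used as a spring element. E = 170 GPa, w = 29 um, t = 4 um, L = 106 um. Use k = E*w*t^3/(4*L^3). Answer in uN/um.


Step 1: Convert E to consistent units (1 GPa = 1000 uN/um^2).
E = 170 GPa = 170000 uN/um^2
Step 2: Compute t^3 = 4^3 = 64
Step 3: Compute L^3 = 106^3 = 1191016
Step 4: k = 170000 * 29 * 64 / (4 * 1191016)
k = 66.2292 uN/um


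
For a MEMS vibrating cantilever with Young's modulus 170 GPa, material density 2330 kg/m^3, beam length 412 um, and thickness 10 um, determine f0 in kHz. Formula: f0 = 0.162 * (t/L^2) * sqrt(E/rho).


Step 1: Convert units to SI.
t_SI = 10e-6 m, L_SI = 412e-6 m
Step 2: Calculate sqrt(E/rho).
sqrt(170e9 / 2330) = 8541.74 m/s
Step 3: Compute f0.
f0 = 0.162 * 10e-6 / (412e-6)^2 * 8541.74 = 81520.5 Hz = 81.52 kHz


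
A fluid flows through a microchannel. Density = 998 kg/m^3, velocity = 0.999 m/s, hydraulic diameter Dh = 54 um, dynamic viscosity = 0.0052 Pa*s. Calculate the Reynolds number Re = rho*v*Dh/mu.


Step 1: Convert Dh to meters: Dh = 54e-6 m
Step 2: Re = rho * v * Dh / mu
Re = 998 * 0.999 * 54e-6 / 0.0052
Re = 10.353


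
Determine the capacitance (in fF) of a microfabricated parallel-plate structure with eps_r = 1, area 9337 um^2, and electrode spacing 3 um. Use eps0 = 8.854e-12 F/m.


Step 1: Convert area to m^2: A = 9337e-12 m^2
Step 2: Convert gap to m: d = 3e-6 m
Step 3: C = eps0 * eps_r * A / d
C = 8.854e-12 * 1 * 9337e-12 / 3e-6
Step 4: Convert to fF (multiply by 1e15).
C = 27.56 fF


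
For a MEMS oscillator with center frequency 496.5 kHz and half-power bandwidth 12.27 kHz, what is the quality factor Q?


Step 1: Q = f0 / bandwidth
Step 2: Q = 496.5 / 12.27
Q = 40.5


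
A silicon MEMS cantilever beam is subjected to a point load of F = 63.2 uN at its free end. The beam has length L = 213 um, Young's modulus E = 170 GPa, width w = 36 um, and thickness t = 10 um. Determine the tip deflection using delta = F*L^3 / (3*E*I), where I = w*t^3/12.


Step 1: Calculate the second moment of area.
I = w * t^3 / 12 = 36 * 10^3 / 12 = 3000.0 um^4
Step 2: Convert E to consistent units (1 GPa = 1000 uN/um^2).
E = 170 GPa = 170000 uN/um^2
Step 3: Calculate tip deflection.
delta = F * L^3 / (3 * E * I)
delta = 63.2 * 213^3 / (3 * 170000 * 3000.0)
delta = 0.3992 um


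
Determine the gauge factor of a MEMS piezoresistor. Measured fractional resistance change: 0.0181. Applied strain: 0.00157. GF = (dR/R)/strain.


Step 1: Identify values.
dR/R = 0.0181, strain = 0.00157
Step 2: GF = (dR/R) / strain = 0.0181 / 0.00157
GF = 11.5


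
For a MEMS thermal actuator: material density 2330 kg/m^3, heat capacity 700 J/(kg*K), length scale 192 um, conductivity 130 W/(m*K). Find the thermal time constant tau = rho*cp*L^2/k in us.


Step 1: Convert L to m: L = 192e-6 m
Step 2: L^2 = (192e-6)^2 = 3.6864e-08 m^2
Step 3: tau = 2330 * 700 * 3.6864e-08 / 130 = 4.6250142e-04 s
Step 4: Convert to microseconds (multiply by 1e6).
tau = 462.501 us


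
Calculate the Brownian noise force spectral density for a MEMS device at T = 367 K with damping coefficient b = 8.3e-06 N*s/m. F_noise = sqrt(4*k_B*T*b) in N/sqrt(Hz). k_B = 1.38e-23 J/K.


Step 1: Compute 4 * k_B * T * b
= 4 * 1.38e-23 * 367 * 8.3e-06
= 1.6814e-25 N^2/Hz
Step 2: F_noise = sqrt(1.6814e-25)
F_noise = 4.10e-13 N/sqrt(Hz)


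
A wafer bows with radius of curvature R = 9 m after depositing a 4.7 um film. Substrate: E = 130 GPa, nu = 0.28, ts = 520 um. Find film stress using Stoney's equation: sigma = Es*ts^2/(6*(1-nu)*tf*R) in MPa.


Step 1: Compute numerator: Es * ts^2 = 130 * 520^2 = 35152000 (GPa*um^2)
Step 2: Compute denominator (R in um): 6*(1-nu)*tf*R = 6*0.72*4.7*9e6 = 182736000.0 (um^2)
Step 3: sigma (GPa) = 35152000 / 182736000.0 = 1.92365e-01 GPa
Step 4: Convert to MPa (x1000): sigma = 192.4 MPa


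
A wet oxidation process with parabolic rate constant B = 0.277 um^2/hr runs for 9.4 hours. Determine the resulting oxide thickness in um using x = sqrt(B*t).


Step 1: Compute B*t = 0.277 * 9.4 = 2.6038
Step 2: x = sqrt(2.6038)
x = 1.614 um


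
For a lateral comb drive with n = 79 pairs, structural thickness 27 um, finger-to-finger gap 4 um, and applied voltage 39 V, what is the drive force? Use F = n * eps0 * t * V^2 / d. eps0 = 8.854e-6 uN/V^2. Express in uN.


Step 1: Parameters: n=79, eps0=8.854e-6 uN/V^2, t=27 um, V=39 V, d=4 um
Step 2: V^2 = 1521
Step 3: F = 79 * 8.854e-6 * 27 * 1521 / 4
F = 7.181 uN


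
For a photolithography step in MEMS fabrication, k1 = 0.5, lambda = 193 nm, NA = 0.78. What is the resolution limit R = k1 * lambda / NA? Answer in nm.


Step 1: Identify values: k1 = 0.5, lambda = 193 nm, NA = 0.78
Step 2: R = k1 * lambda / NA
R = 0.5 * 193 / 0.78
R = 123.7 nm


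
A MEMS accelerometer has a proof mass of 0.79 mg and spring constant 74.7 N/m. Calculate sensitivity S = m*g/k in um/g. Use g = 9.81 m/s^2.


Step 1: Convert mass: m = 0.79 mg = 7.90e-07 kg
Step 2: S = m * g / k = 7.90e-07 * 9.81 / 74.7
Step 3: S = 1.04e-07 m/g
Step 4: Convert to um/g: S = 0.104 um/g


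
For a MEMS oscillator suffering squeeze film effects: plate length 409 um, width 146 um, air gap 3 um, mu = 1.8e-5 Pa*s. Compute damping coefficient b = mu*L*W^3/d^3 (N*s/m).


Step 1: Convert to SI.
L = 409e-6 m, W = 146e-6 m, d = 3e-6 m
Step 2: W^3 = (146e-6)^3 = 3.11e-12 m^3
Step 3: d^3 = (3e-6)^3 = 2.70e-17 m^3
Step 4: b = 1.8e-5 * 409e-6 * 3.11e-12 / 2.70e-17
b = 8.49e-04 N*s/m


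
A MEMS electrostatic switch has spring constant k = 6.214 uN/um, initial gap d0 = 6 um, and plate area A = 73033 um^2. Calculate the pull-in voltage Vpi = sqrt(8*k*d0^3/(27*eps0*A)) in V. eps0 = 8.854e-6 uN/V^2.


Step 1: Compute numerator: 8 * k * d0^3 = 8 * 6.214 * 6^3 = 10737.792
Step 2: Compute denominator: 27 * eps0 * A = 27 * 8.854e-6 * 73033 = 17.459123
Step 3: Vpi = sqrt(10737.792 / 17.459123)
Vpi = 24.8 V


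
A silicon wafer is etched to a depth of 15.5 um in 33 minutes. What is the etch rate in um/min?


Step 1: Etch rate = depth / time
Step 2: rate = 15.5 / 33
rate = 0.47 um/min


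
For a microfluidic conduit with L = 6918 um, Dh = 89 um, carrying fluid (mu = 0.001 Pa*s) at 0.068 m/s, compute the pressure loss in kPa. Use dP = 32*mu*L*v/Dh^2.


Step 1: Convert to SI: L = 6918e-6 m, Dh = 89e-6 m
Step 2: dP = 32 * 0.001 * 6918e-6 * 0.068 / (89e-6)^2
Step 3: dP = 1900.46 Pa
Step 4: Convert to kPa: dP = 1.9 kPa


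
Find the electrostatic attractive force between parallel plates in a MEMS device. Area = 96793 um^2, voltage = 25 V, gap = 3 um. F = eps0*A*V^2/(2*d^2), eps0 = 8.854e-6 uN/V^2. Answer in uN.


Step 1: Identify parameters.
eps0 = 8.854e-6 uN/V^2, A = 96793 um^2, V = 25 V, d = 3 um
Step 2: Compute V^2 = 25^2 = 625
Step 3: Compute d^2 = 3^2 = 9
Step 4: F = 0.5 * 8.854e-6 * 96793 * 625 / 9
F = 29.757 uN


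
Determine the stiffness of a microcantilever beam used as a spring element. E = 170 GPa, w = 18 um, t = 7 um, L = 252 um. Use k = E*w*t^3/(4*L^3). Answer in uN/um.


Step 1: Convert E to consistent units (1 GPa = 1000 uN/um^2).
E = 170 GPa = 170000 uN/um^2
Step 2: Compute t^3 = 7^3 = 343
Step 3: Compute L^3 = 252^3 = 16003008
Step 4: k = 170000 * 18 * 343 / (4 * 16003008)
k = 16.3966 uN/um


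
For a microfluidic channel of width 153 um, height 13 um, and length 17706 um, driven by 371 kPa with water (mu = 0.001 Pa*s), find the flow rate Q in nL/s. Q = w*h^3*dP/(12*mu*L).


Step 1: Convert all dimensions to SI (meters).
w = 153e-6 m, h = 13e-6 m, L = 17706e-6 m, dP = 371e3 Pa
Step 2: Q = w * h^3 * dP / (12 * mu * L)
Q = 153e-6 * (13e-6)^3 * 371e3 / (12 * 0.001 * 17706e-6) = 5.8694e-10 m^3/s
Step 3: Convert Q from m^3/s to nL/s (1 m^3 = 1e12 nL, so multiply by 1e12).
Q = 586.94 nL/s


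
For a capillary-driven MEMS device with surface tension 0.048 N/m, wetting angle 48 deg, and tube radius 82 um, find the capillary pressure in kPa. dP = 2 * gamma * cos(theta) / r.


Step 1: cos(48 deg) = 0.6691
Step 2: Convert r to m: r = 82e-6 m
Step 3: dP = 2 * 0.048 * 0.6691 / 82e-6 = 783.3 Pa
Step 4: Convert Pa to kPa (divide by 1000).
dP = 0.78 kPa


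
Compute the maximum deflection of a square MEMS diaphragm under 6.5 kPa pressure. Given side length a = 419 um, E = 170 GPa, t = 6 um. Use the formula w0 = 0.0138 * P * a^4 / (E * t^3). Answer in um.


Step 1: Convert pressure to compatible units (E is in GPa, so P in GPa).
P = 6.5 kPa = 6.5e-6 GPa
Step 2: Compute numerator: 0.0138 * P * a^4.
a^4 = 419^4 = 30821664721
numerator = 0.0138 * 6.5e-6 * 30821664721 = 2.7647e+03
Step 3: Compute denominator: E * t^3 = 170 * 6^3 = 36720
Step 4: w0 = numerator / denominator = 2.7647e+03 / 36720 = 0.0753 um


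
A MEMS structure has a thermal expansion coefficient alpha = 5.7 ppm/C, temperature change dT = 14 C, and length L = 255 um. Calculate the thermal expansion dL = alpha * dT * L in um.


Step 1: Convert CTE: alpha = 5.7 ppm/C = 5.7e-6 /C
Step 2: dL = 5.7e-6 * 14 * 255
dL = 0.0203 um


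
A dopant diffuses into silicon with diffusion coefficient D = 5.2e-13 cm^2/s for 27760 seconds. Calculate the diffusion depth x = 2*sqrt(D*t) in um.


Step 1: Compute D*t = 5.2e-13 * 27760 = 1.44352e-08 cm^2
Step 2: sqrt(D*t) = 1.20147e-04 cm
Step 3: x = 2 * 1.20147e-04 cm = 2.40294e-04 cm
Step 4: Convert to um (1 cm = 1e4 um): x = 2.403 um


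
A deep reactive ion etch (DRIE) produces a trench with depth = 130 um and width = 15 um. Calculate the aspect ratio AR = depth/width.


Step 1: AR = depth / width
Step 2: AR = 130 / 15
AR = 8.7


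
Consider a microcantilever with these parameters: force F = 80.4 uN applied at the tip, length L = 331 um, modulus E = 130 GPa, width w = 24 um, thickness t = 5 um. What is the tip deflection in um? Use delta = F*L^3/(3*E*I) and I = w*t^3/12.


Step 1: Calculate the second moment of area.
I = w * t^3 / 12 = 24 * 5^3 / 12 = 250.0 um^4
Step 2: Convert E to consistent units (1 GPa = 1000 uN/um^2).
E = 130 GPa = 130000 uN/um^2
Step 3: Calculate tip deflection.
delta = F * L^3 / (3 * E * I)
delta = 80.4 * 331^3 / (3 * 130000 * 250.0)
delta = 29.9044 um


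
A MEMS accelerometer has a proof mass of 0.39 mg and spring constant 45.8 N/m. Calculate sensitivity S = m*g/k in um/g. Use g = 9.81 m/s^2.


Step 1: Convert mass: m = 0.39 mg = 3.90e-07 kg
Step 2: S = m * g / k = 3.90e-07 * 9.81 / 45.8
Step 3: S = 8.35e-08 m/g
Step 4: Convert to um/g: S = 0.084 um/g


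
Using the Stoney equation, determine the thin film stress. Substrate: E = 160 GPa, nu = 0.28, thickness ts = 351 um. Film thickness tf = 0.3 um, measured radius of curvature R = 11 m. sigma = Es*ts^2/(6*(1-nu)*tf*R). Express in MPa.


Step 1: Compute numerator: Es * ts^2 = 160 * 351^2 = 19712160 (GPa*um^2)
Step 2: Compute denominator (R in um): 6*(1-nu)*tf*R = 6*0.72*0.3*11e6 = 14256000.0 (um^2)
Step 3: sigma (GPa) = 19712160 / 14256000.0 = 1.382727e+00 GPa
Step 4: Convert to MPa (x1000): sigma = 1382.7 MPa


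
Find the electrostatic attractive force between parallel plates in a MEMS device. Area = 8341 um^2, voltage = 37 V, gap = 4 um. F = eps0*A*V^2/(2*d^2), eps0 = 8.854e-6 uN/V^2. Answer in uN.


Step 1: Identify parameters.
eps0 = 8.854e-6 uN/V^2, A = 8341 um^2, V = 37 V, d = 4 um
Step 2: Compute V^2 = 37^2 = 1369
Step 3: Compute d^2 = 4^2 = 16
Step 4: F = 0.5 * 8.854e-6 * 8341 * 1369 / 16
F = 3.159 uN


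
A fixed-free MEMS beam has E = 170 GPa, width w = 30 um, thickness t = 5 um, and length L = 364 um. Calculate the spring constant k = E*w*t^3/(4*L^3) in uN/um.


Step 1: Convert E to consistent units (1 GPa = 1000 uN/um^2).
E = 170 GPa = 170000 uN/um^2
Step 2: Compute t^3 = 5^3 = 125
Step 3: Compute L^3 = 364^3 = 48228544
Step 4: k = 170000 * 30 * 125 / (4 * 48228544)
k = 3.3046 uN/um


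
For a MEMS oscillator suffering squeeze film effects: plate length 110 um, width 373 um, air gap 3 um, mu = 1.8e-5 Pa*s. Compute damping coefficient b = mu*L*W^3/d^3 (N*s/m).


Step 1: Convert to SI.
L = 110e-6 m, W = 373e-6 m, d = 3e-6 m
Step 2: W^3 = (373e-6)^3 = 5.19e-11 m^3
Step 3: d^3 = (3e-6)^3 = 2.70e-17 m^3
Step 4: b = 1.8e-5 * 110e-6 * 5.19e-11 / 2.70e-17
b = 3.81e-03 N*s/m


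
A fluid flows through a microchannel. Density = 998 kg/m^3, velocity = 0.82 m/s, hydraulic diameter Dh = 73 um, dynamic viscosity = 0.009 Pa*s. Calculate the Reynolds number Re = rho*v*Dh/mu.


Step 1: Convert Dh to meters: Dh = 73e-6 m
Step 2: Re = rho * v * Dh / mu
Re = 998 * 0.82 * 73e-6 / 0.009
Re = 6.638


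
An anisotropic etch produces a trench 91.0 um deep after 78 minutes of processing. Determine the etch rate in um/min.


Step 1: Etch rate = depth / time
Step 2: rate = 91.0 / 78
rate = 1.167 um/min


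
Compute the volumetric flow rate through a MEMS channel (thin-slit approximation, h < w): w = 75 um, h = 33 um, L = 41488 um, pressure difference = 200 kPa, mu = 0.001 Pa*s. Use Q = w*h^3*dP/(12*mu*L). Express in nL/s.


Step 1: Convert all dimensions to SI (meters).
w = 75e-6 m, h = 33e-6 m, L = 41488e-6 m, dP = 200e3 Pa
Step 2: Q = w * h^3 * dP / (12 * mu * L)
Q = 75e-6 * (33e-6)^3 * 200e3 / (12 * 0.001 * 41488e-6) = 1.08275284e-09 m^3/s
Step 3: Convert Q from m^3/s to nL/s (1 m^3 = 1e12 nL, so multiply by 1e12).
Q = 1082.753 nL/s


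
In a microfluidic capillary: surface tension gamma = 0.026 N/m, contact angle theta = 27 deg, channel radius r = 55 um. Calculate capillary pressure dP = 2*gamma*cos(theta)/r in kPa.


Step 1: cos(27 deg) = 0.891
Step 2: Convert r to m: r = 55e-6 m
Step 3: dP = 2 * 0.026 * 0.891 / 55e-6 = 842.4 Pa
Step 4: Convert Pa to kPa (divide by 1000).
dP = 0.84 kPa


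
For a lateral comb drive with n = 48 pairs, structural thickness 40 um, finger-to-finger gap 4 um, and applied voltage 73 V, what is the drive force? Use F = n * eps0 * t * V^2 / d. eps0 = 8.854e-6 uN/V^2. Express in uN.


Step 1: Parameters: n=48, eps0=8.854e-6 uN/V^2, t=40 um, V=73 V, d=4 um
Step 2: V^2 = 5329
Step 3: F = 48 * 8.854e-6 * 40 * 5329 / 4
F = 22.648 uN


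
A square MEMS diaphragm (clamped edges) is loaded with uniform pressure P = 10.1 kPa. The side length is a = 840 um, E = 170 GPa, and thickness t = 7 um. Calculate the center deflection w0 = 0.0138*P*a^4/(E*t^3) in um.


Step 1: Convert pressure to compatible units (E is in GPa, so P in GPa).
P = 10.1 kPa = 10.1e-6 GPa
Step 2: Compute numerator: 0.0138 * P * a^4.
a^4 = 840^4 = 497871360000
numerator = 0.0138 * 10.1e-6 * 497871360000 = 6.939331e+04
Step 3: Compute denominator: E * t^3 = 170 * 7^3 = 58310
Step 4: w0 = numerator / denominator = 6.939331e+04 / 58310 = 1.1901 um


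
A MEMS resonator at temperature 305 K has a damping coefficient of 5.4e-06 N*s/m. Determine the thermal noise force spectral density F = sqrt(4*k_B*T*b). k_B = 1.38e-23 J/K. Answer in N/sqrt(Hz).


Step 1: Compute 4 * k_B * T * b
= 4 * 1.38e-23 * 305 * 5.4e-06
= 9.0914e-26 N^2/Hz
Step 2: F_noise = sqrt(9.0914e-26)
F_noise = 3.02e-13 N/sqrt(Hz)


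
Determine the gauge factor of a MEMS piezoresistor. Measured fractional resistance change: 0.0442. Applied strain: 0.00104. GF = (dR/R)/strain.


Step 1: Identify values.
dR/R = 0.0442, strain = 0.00104
Step 2: GF = (dR/R) / strain = 0.0442 / 0.00104
GF = 42.5


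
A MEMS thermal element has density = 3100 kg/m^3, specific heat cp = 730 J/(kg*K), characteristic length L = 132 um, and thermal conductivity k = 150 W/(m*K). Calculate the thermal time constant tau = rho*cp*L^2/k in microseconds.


Step 1: Convert L to m: L = 132e-6 m
Step 2: L^2 = (132e-6)^2 = 1.7424e-08 m^2
Step 3: tau = 3100 * 730 * 1.7424e-08 / 150 = 2.628701e-04 s
Step 4: Convert to microseconds (multiply by 1e6).
tau = 262.87 us


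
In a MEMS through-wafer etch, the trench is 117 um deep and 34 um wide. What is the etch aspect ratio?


Step 1: AR = depth / width
Step 2: AR = 117 / 34
AR = 3.4


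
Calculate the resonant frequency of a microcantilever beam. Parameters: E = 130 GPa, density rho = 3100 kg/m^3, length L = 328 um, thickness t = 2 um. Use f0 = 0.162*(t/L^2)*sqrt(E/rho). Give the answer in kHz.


Step 1: Convert units to SI.
t_SI = 2e-6 m, L_SI = 328e-6 m
Step 2: Calculate sqrt(E/rho).
sqrt(130e9 / 3100) = 6475.76 m/s
Step 3: Compute f0.
f0 = 0.162 * 2e-6 / (328e-6)^2 * 6475.76 = 19502.4 Hz = 19.5 kHz


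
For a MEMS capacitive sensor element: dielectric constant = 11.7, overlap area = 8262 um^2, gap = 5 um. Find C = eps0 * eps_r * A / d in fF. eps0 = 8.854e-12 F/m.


Step 1: Convert area to m^2: A = 8262e-12 m^2
Step 2: Convert gap to m: d = 5e-6 m
Step 3: C = eps0 * eps_r * A / d
C = 8.854e-12 * 11.7 * 8262e-12 / 5e-6
Step 4: Convert to fF (multiply by 1e15).
C = 171.18 fF


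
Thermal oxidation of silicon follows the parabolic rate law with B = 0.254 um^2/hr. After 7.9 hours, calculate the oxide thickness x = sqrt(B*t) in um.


Step 1: Compute B*t = 0.254 * 7.9 = 2.0066
Step 2: x = sqrt(2.0066)
x = 1.417 um


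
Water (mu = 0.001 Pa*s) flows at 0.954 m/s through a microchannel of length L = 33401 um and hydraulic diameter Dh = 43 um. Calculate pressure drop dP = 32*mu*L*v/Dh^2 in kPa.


Step 1: Convert to SI: L = 33401e-6 m, Dh = 43e-6 m
Step 2: dP = 32 * 0.001 * 33401e-6 * 0.954 / (43e-6)^2
Step 3: dP = 551468.76 Pa
Step 4: Convert to kPa: dP = 551.47 kPa


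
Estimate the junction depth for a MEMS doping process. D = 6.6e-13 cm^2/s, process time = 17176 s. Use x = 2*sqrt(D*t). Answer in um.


Step 1: Compute D*t = 6.6e-13 * 17176 = 1.133616e-08 cm^2
Step 2: sqrt(D*t) = 1.06471e-04 cm
Step 3: x = 2 * 1.06471e-04 cm = 2.12942e-04 cm
Step 4: Convert to um (1 cm = 1e4 um): x = 2.129 um


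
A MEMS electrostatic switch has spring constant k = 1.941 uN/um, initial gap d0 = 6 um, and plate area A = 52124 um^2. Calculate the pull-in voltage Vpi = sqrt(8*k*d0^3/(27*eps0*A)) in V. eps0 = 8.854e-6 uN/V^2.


Step 1: Compute numerator: 8 * k * d0^3 = 8 * 1.941 * 6^3 = 3354.048
Step 2: Compute denominator: 27 * eps0 * A = 27 * 8.854e-6 * 52124 = 12.460659
Step 3: Vpi = sqrt(3354.048 / 12.460659)
Vpi = 16.41 V


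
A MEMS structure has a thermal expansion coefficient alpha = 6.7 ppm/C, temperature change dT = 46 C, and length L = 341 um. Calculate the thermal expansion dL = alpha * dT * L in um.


Step 1: Convert CTE: alpha = 6.7 ppm/C = 6.7e-6 /C
Step 2: dL = 6.7e-6 * 46 * 341
dL = 0.1051 um


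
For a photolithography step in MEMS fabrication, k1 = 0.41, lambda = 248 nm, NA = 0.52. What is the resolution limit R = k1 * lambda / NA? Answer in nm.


Step 1: Identify values: k1 = 0.41, lambda = 248 nm, NA = 0.52
Step 2: R = k1 * lambda / NA
R = 0.41 * 248 / 0.52
R = 195.5 nm


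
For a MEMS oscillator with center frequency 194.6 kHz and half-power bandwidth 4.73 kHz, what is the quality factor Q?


Step 1: Q = f0 / bandwidth
Step 2: Q = 194.6 / 4.73
Q = 41.1


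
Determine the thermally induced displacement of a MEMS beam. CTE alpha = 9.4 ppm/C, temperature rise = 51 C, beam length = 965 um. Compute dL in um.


Step 1: Convert CTE: alpha = 9.4 ppm/C = 9.4e-6 /C
Step 2: dL = 9.4e-6 * 51 * 965
dL = 0.4626 um


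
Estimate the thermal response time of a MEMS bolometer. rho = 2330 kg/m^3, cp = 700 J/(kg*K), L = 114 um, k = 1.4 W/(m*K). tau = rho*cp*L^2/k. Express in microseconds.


Step 1: Convert L to m: L = 114e-6 m
Step 2: L^2 = (114e-6)^2 = 1.2996e-08 m^2
Step 3: tau = 2330 * 700 * 1.2996e-08 / 1.4 = 1.514034e-02 s
Step 4: Convert to microseconds (multiply by 1e6).
tau = 15140.34 us


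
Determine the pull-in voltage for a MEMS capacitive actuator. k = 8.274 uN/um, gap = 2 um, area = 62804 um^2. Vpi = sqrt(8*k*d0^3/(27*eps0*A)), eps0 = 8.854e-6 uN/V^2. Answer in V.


Step 1: Compute numerator: 8 * k * d0^3 = 8 * 8.274 * 2^3 = 529.536
Step 2: Compute denominator: 27 * eps0 * A = 27 * 8.854e-6 * 62804 = 15.013799
Step 3: Vpi = sqrt(529.536 / 15.013799)
Vpi = 5.94 V


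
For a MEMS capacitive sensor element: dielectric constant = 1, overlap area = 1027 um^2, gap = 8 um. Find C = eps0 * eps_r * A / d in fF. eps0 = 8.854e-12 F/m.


Step 1: Convert area to m^2: A = 1027e-12 m^2
Step 2: Convert gap to m: d = 8e-6 m
Step 3: C = eps0 * eps_r * A / d
C = 8.854e-12 * 1 * 1027e-12 / 8e-6
Step 4: Convert to fF (multiply by 1e15).
C = 1.14 fF


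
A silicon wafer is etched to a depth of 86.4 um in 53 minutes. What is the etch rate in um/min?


Step 1: Etch rate = depth / time
Step 2: rate = 86.4 / 53
rate = 1.63 um/min


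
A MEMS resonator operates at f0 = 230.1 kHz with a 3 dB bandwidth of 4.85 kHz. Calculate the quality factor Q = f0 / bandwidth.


Step 1: Q = f0 / bandwidth
Step 2: Q = 230.1 / 4.85
Q = 47.4


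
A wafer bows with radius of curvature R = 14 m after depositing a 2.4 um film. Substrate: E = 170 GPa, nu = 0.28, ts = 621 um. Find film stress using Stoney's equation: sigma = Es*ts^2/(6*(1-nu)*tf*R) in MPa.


Step 1: Compute numerator: Es * ts^2 = 170 * 621^2 = 65558970 (GPa*um^2)
Step 2: Compute denominator (R in um): 6*(1-nu)*tf*R = 6*0.72*2.4*14e6 = 145152000.0 (um^2)
Step 3: sigma (GPa) = 65558970 / 145152000.0 = 4.51657e-01 GPa
Step 4: Convert to MPa (x1000): sigma = 451.7 MPa


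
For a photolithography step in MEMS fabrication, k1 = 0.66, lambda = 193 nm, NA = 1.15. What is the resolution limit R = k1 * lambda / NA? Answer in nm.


Step 1: Identify values: k1 = 0.66, lambda = 193 nm, NA = 1.15
Step 2: R = k1 * lambda / NA
R = 0.66 * 193 / 1.15
R = 110.8 nm


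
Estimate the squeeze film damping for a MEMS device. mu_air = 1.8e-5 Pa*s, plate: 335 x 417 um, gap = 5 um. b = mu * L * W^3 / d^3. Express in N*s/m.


Step 1: Convert to SI.
L = 335e-6 m, W = 417e-6 m, d = 5e-6 m
Step 2: W^3 = (417e-6)^3 = 7.25e-11 m^3
Step 3: d^3 = (5e-6)^3 = 1.25e-16 m^3
Step 4: b = 1.8e-5 * 335e-6 * 7.25e-11 / 1.25e-16
b = 3.50e-03 N*s/m


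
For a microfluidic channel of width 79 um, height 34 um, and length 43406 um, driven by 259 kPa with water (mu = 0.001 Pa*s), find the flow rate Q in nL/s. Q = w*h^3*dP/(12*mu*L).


Step 1: Convert all dimensions to SI (meters).
w = 79e-6 m, h = 34e-6 m, L = 43406e-6 m, dP = 259e3 Pa
Step 2: Q = w * h^3 * dP / (12 * mu * L)
Q = 79e-6 * (34e-6)^3 * 259e3 / (12 * 0.001 * 43406e-6) = 1.54394773e-09 m^3/s
Step 3: Convert Q from m^3/s to nL/s (1 m^3 = 1e12 nL, so multiply by 1e12).
Q = 1543.948 nL/s


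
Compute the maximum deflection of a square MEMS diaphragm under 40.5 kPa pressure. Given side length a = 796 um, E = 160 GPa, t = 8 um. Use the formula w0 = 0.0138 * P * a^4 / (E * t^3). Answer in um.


Step 1: Convert pressure to compatible units (E is in GPa, so P in GPa).
P = 40.5 kPa = 40.5e-6 GPa
Step 2: Compute numerator: 0.0138 * P * a^4.
a^4 = 796^4 = 401469235456
numerator = 0.0138 * 40.5e-6 * 401469235456 = 2.24381e+05
Step 3: Compute denominator: E * t^3 = 160 * 8^3 = 81920
Step 4: w0 = numerator / denominator = 2.24381e+05 / 81920 = 2.739 um


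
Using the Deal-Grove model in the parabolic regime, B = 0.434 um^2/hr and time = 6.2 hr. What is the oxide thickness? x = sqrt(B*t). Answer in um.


Step 1: Compute B*t = 0.434 * 6.2 = 2.6908
Step 2: x = sqrt(2.6908)
x = 1.64 um


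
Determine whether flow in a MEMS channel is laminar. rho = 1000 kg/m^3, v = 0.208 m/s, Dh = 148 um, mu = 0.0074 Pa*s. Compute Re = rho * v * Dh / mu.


Step 1: Convert Dh to meters: Dh = 148e-6 m
Step 2: Re = rho * v * Dh / mu
Re = 1000 * 0.208 * 148e-6 / 0.0074
Re = 4.16
Since Re = 4.16 is below ~2300, the flow is laminar.


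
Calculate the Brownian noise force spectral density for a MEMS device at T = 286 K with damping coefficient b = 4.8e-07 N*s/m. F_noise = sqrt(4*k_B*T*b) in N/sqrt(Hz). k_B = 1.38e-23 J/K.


Step 1: Compute 4 * k_B * T * b
= 4 * 1.38e-23 * 286 * 4.8e-07
= 7.5779e-27 N^2/Hz
Step 2: F_noise = sqrt(7.5779e-27)
F_noise = 8.71e-14 N/sqrt(Hz)


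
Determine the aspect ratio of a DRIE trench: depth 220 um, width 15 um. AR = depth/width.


Step 1: AR = depth / width
Step 2: AR = 220 / 15
AR = 14.7


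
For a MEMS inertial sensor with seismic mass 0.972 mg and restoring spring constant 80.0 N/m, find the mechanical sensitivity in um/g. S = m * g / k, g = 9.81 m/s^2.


Step 1: Convert mass: m = 0.972 mg = 9.72e-07 kg
Step 2: S = m * g / k = 9.72e-07 * 9.81 / 80.0
Step 3: S = 1.19e-07 m/g
Step 4: Convert to um/g: S = 0.119 um/g


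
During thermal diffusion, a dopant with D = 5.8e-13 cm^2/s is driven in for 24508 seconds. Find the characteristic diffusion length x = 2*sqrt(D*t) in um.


Step 1: Compute D*t = 5.8e-13 * 24508 = 1.421464e-08 cm^2
Step 2: sqrt(D*t) = 1.19225e-04 cm
Step 3: x = 2 * 1.19225e-04 cm = 2.3845e-04 cm
Step 4: Convert to um (1 cm = 1e4 um): x = 2.385 um


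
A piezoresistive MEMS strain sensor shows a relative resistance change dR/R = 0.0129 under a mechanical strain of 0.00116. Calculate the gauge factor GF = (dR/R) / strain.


Step 1: Identify values.
dR/R = 0.0129, strain = 0.00116
Step 2: GF = (dR/R) / strain = 0.0129 / 0.00116
GF = 11.1


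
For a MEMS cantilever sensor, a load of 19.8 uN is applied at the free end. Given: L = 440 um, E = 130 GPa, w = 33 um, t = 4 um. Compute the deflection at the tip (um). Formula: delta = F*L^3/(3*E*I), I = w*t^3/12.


Step 1: Calculate the second moment of area.
I = w * t^3 / 12 = 33 * 4^3 / 12 = 176.0 um^4
Step 2: Convert E to consistent units (1 GPa = 1000 uN/um^2).
E = 130 GPa = 130000 uN/um^2
Step 3: Calculate tip deflection.
delta = F * L^3 / (3 * E * I)
delta = 19.8 * 440^3 / (3 * 130000 * 176.0)
delta = 24.5723 um


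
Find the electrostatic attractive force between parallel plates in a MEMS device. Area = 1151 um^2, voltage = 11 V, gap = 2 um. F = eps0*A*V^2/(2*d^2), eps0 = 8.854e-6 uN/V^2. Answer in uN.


Step 1: Identify parameters.
eps0 = 8.854e-6 uN/V^2, A = 1151 um^2, V = 11 V, d = 2 um
Step 2: Compute V^2 = 11^2 = 121
Step 3: Compute d^2 = 2^2 = 4
Step 4: F = 0.5 * 8.854e-6 * 1151 * 121 / 4
F = 0.154 uN


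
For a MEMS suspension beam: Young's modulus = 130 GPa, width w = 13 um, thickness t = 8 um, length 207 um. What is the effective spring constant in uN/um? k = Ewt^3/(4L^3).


Step 1: Convert E to consistent units (1 GPa = 1000 uN/um^2).
E = 130 GPa = 130000 uN/um^2
Step 2: Compute t^3 = 8^3 = 512
Step 3: Compute L^3 = 207^3 = 8869743
Step 4: k = 130000 * 13 * 512 / (4 * 8869743)
k = 24.3885 uN/um


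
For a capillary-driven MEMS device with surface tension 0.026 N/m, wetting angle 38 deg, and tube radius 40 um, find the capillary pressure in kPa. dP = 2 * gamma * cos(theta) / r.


Step 1: cos(38 deg) = 0.788
Step 2: Convert r to m: r = 40e-6 m
Step 3: dP = 2 * 0.026 * 0.788 / 40e-6 = 1024.4 Pa
Step 4: Convert Pa to kPa (divide by 1000).
dP = 1.02 kPa


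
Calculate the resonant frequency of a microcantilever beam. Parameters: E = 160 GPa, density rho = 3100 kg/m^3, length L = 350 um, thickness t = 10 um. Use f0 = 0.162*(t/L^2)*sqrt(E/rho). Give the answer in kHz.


Step 1: Convert units to SI.
t_SI = 10e-6 m, L_SI = 350e-6 m
Step 2: Calculate sqrt(E/rho).
sqrt(160e9 / 3100) = 7184.21 m/s
Step 3: Compute f0.
f0 = 0.162 * 10e-6 / (350e-6)^2 * 7184.21 = 95007.5 Hz = 95.01 kHz


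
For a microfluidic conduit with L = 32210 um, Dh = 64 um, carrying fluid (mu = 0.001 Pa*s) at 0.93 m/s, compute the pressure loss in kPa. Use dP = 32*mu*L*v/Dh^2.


Step 1: Convert to SI: L = 32210e-6 m, Dh = 64e-6 m
Step 2: dP = 32 * 0.001 * 32210e-6 * 0.93 / (64e-6)^2
Step 3: dP = 234025.78 Pa
Step 4: Convert to kPa: dP = 234.03 kPa


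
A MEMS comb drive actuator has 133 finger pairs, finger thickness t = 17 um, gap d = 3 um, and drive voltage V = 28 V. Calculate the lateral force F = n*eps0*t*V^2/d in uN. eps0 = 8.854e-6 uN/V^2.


Step 1: Parameters: n=133, eps0=8.854e-6 uN/V^2, t=17 um, V=28 V, d=3 um
Step 2: V^2 = 784
Step 3: F = 133 * 8.854e-6 * 17 * 784 / 3
F = 5.232 uN


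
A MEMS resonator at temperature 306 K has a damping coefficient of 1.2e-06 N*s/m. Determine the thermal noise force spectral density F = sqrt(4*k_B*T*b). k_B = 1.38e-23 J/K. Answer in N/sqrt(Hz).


Step 1: Compute 4 * k_B * T * b
= 4 * 1.38e-23 * 306 * 1.2e-06
= 2.0269e-26 N^2/Hz
Step 2: F_noise = sqrt(2.0269e-26)
F_noise = 1.42e-13 N/sqrt(Hz)


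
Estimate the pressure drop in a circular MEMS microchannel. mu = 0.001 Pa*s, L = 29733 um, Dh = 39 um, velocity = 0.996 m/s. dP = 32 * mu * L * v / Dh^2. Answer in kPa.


Step 1: Convert to SI: L = 29733e-6 m, Dh = 39e-6 m
Step 2: dP = 32 * 0.001 * 29733e-6 * 0.996 / (39e-6)^2
Step 3: dP = 623044.17 Pa
Step 4: Convert to kPa: dP = 623.04 kPa


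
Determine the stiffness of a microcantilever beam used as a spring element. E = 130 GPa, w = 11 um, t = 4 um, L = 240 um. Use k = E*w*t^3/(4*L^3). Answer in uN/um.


Step 1: Convert E to consistent units (1 GPa = 1000 uN/um^2).
E = 130 GPa = 130000 uN/um^2
Step 2: Compute t^3 = 4^3 = 64
Step 3: Compute L^3 = 240^3 = 13824000
Step 4: k = 130000 * 11 * 64 / (4 * 13824000)
k = 1.6551 uN/um


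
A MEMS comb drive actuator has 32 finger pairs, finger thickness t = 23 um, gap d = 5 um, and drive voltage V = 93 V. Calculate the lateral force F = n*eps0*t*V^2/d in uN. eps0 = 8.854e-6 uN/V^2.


Step 1: Parameters: n=32, eps0=8.854e-6 uN/V^2, t=23 um, V=93 V, d=5 um
Step 2: V^2 = 8649
Step 3: F = 32 * 8.854e-6 * 23 * 8649 / 5
F = 11.272 uN


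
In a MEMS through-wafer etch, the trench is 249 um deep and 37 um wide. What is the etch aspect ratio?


Step 1: AR = depth / width
Step 2: AR = 249 / 37
AR = 6.7


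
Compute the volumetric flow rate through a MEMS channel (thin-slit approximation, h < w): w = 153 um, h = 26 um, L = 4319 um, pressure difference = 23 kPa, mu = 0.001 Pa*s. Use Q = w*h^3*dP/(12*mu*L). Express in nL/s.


Step 1: Convert all dimensions to SI (meters).
w = 153e-6 m, h = 26e-6 m, L = 4319e-6 m, dP = 23e3 Pa
Step 2: Q = w * h^3 * dP / (12 * mu * L)
Q = 153e-6 * (26e-6)^3 * 23e3 / (12 * 0.001 * 4319e-6) = 1.1933693e-09 m^3/s
Step 3: Convert Q from m^3/s to nL/s (1 m^3 = 1e12 nL, so multiply by 1e12).
Q = 1193.369 nL/s


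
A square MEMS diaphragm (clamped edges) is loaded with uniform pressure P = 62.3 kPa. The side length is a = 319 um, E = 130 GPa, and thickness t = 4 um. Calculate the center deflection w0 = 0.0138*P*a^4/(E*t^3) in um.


Step 1: Convert pressure to compatible units (E is in GPa, so P in GPa).
P = 62.3 kPa = 62.3e-6 GPa
Step 2: Compute numerator: 0.0138 * P * a^4.
a^4 = 319^4 = 10355301121
numerator = 0.0138 * 62.3e-6 * 10355301121 = 8.902867e+03
Step 3: Compute denominator: E * t^3 = 130 * 4^3 = 8320
Step 4: w0 = numerator / denominator = 8.902867e+03 / 8320 = 1.0701 um
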